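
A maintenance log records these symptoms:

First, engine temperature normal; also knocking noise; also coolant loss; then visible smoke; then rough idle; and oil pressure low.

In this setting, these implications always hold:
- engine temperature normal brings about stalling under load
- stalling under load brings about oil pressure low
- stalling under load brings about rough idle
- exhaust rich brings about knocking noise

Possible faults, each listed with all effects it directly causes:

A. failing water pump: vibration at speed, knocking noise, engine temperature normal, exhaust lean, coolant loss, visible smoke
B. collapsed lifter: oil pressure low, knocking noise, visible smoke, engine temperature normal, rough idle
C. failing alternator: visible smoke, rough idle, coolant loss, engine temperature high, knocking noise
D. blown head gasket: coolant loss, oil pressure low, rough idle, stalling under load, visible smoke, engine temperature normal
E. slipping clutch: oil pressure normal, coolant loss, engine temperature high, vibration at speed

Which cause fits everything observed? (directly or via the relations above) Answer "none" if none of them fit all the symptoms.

A

Checking each candidate against the observations:
(A) failing water pump — engine temperature normal ✓; knocking noise ✓; coolant loss ✓; visible smoke ✓; rough idle ✓ (by engine temperature normal → stalling under load → rough idle); oil pressure low ✓ (by engine temperature normal → stalling under load → oil pressure low)
(B) collapsed lifter — engine temperature normal ✓; knocking noise ✓; coolant loss ✗; visible smoke ✓; rough idle ✓; oil pressure low ✓
(C) failing alternator — fails on engine temperature normal, oil pressure low (predicts engine temperature high, not engine temperature normal)
(D) blown head gasket — does not account for knocking noise
(E) slipping clutch — engine temperature normal ✗; knocking noise ✗; coolant loss ✓; visible smoke ✗; rough idle ✗; oil pressure low ✗
Only (A) is consistent with every observation.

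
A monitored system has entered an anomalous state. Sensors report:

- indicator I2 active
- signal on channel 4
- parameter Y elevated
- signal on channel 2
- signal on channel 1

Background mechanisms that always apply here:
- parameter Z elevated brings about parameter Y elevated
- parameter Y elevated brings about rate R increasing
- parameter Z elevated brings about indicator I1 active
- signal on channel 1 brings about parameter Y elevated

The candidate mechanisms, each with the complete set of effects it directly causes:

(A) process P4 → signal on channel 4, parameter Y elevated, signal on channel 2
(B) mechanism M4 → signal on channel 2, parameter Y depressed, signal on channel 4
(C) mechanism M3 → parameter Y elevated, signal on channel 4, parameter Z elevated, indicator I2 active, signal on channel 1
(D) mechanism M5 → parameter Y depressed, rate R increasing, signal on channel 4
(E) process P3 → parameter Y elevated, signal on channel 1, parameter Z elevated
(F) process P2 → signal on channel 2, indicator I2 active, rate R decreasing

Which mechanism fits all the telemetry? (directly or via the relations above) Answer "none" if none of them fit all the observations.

For each candidate, compare predicted effects to what was observed:
(A) process P4 — indicator I2 active NO; signal on channel 4 yes; parameter Y elevated yes; signal on channel 2 yes; signal on channel 1 NO
(B) mechanism M4 — fails on indicator I2 active, parameter Y elevated, signal on channel 1 (predicts parameter Y depressed, not parameter Y elevated)
(C) mechanism M3 — does not account for signal on channel 2
(D) mechanism M5 — indicator I2 active NO; signal on channel 4 yes; parameter Y elevated NO; signal on channel 2 NO; signal on channel 1 NO
(E) process P3 — does not account for indicator I2 active, signal on channel 4, signal on channel 2
(F) process P2 — indicator I2 active yes; signal on channel 4 NO; parameter Y elevated NO; signal on channel 2 yes; signal on channel 1 NO
None of the listed candidates fits everything.

none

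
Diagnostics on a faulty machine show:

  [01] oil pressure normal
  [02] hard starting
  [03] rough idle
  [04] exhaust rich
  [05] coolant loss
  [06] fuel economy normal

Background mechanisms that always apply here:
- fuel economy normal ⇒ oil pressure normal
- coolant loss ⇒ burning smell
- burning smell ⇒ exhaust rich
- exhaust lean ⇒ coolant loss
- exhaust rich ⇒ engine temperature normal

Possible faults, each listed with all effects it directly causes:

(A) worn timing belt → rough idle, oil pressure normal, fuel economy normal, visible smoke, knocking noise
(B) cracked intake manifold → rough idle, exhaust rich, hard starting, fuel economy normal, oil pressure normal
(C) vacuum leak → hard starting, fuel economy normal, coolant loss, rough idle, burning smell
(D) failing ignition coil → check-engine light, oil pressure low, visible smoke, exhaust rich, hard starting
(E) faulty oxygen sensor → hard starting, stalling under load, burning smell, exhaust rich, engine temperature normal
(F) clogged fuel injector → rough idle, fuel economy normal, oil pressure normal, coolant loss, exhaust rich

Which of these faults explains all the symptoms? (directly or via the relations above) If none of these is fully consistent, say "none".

Per-candidate check:
(A) worn timing belt — oil pressure normal yes; hard starting NO; rough idle yes; exhaust rich NO; coolant loss NO; fuel economy normal yes
(B) cracked intake manifold — does not account for coolant loss
(C) vacuum leak — oil pressure normal yes (via fuel economy normal → oil pressure normal); hard starting yes; rough idle yes; exhaust rich yes (via burning smell → exhaust rich); coolant loss yes; fuel economy normal yes
(D) failing ignition coil — fails on oil pressure normal, rough idle, coolant loss, fuel economy normal (predicts oil pressure low, not oil pressure normal)
(E) faulty oxygen sensor — oil pressure normal NO; hard starting yes; rough idle NO; exhaust rich yes; coolant loss NO; fuel economy normal NO
(F) clogged fuel injector — does not account for hard starting
(C) alone accounts for all the evidence.

C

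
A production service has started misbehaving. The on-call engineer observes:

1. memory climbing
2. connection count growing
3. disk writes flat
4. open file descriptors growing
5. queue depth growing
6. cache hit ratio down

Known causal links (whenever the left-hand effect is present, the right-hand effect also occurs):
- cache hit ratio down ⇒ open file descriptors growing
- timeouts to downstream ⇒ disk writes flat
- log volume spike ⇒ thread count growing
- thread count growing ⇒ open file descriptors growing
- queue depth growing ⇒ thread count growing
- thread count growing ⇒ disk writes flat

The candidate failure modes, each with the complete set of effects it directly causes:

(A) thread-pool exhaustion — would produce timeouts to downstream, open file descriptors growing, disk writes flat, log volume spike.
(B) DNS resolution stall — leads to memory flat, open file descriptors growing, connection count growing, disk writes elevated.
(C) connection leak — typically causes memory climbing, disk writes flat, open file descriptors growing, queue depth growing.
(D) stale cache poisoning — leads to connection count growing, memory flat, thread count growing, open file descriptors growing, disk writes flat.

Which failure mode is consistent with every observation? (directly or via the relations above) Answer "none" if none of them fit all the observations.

none

Testing each hypothesis:
(A) thread-pool exhaustion — memory climbing miss; connection count growing miss; disk writes flat match; open file descriptors growing match; queue depth growing miss; cache hit ratio down miss
(B) DNS resolution stall — fails on memory climbing, disk writes flat, queue depth growing, cache hit ratio down (predicts memory flat, not memory climbing; predicts disk writes elevated, not disk writes flat)
(C) connection leak — does not account for connection count growing, cache hit ratio down
(D) stale cache poisoning — fails on memory climbing, queue depth growing, cache hit ratio down (predicts memory flat, not memory climbing)
No candidate is consistent with all observations.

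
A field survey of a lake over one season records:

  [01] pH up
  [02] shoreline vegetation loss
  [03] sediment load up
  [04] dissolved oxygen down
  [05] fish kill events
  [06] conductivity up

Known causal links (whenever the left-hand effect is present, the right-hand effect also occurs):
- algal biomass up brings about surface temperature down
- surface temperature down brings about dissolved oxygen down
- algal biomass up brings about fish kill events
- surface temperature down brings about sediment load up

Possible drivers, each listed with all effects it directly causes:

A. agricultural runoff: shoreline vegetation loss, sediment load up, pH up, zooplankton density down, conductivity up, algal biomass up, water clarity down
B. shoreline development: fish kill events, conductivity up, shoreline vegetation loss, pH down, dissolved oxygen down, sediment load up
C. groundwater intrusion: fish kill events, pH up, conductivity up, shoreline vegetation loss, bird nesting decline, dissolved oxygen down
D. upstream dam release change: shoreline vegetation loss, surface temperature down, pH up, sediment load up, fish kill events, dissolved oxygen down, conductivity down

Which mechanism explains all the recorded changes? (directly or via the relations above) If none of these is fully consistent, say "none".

For each candidate, compare predicted effects to what was observed:
(A) agricultural runoff — pH up +; shoreline vegetation loss +; sediment load up +; dissolved oxygen down + (through algal biomass up → surface temperature down → dissolved oxygen down); fish kill events + (through algal biomass up → fish kill events); conductivity up +
(B) shoreline development — fails on pH up (predicts pH down, not pH up)
(C) groundwater intrusion — pH up +; shoreline vegetation loss +; sediment load up -; dissolved oxygen down +; fish kill events +; conductivity up +
(D) upstream dam release change — fails on conductivity up (predicts conductivity down, not conductivity up)
(A) is the only candidate with no mismatches.

A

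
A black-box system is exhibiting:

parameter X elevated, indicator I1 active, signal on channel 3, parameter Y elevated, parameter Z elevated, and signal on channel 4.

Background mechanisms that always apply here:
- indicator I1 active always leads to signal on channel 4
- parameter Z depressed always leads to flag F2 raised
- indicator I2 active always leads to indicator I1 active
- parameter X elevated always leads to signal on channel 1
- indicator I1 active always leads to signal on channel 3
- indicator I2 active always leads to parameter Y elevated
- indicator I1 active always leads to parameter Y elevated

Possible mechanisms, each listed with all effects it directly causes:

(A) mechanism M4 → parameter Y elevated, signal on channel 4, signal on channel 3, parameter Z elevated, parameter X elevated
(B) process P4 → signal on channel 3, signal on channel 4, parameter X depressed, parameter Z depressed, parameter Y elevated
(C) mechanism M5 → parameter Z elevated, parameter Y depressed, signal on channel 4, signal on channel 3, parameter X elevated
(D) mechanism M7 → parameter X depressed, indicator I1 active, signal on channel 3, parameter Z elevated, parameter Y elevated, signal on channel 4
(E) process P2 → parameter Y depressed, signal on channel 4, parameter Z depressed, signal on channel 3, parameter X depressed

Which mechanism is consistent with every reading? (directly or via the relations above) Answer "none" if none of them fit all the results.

For each candidate, compare predicted effects to what was observed:
(A) mechanism M4 — does not account for indicator I1 active
(B) process P4 — fails on parameter X elevated, indicator I1 active, parameter Z elevated (predicts parameter X depressed, not parameter X elevated; predicts parameter Z depressed, not parameter Z elevated)
(C) mechanism M5 — fails on indicator I1 active, parameter Y elevated (predicts parameter Y depressed, not parameter Y elevated)
(D) mechanism M7 — parameter X elevated miss; indicator I1 active match; signal on channel 3 match; parameter Y elevated match; parameter Z elevated match; signal on channel 4 match
(E) process P2 — parameter X elevated miss; indicator I1 active miss; signal on channel 3 match; parameter Y elevated miss; parameter Z elevated miss; signal on channel 4 match
Every candidate fails on at least one observation.

none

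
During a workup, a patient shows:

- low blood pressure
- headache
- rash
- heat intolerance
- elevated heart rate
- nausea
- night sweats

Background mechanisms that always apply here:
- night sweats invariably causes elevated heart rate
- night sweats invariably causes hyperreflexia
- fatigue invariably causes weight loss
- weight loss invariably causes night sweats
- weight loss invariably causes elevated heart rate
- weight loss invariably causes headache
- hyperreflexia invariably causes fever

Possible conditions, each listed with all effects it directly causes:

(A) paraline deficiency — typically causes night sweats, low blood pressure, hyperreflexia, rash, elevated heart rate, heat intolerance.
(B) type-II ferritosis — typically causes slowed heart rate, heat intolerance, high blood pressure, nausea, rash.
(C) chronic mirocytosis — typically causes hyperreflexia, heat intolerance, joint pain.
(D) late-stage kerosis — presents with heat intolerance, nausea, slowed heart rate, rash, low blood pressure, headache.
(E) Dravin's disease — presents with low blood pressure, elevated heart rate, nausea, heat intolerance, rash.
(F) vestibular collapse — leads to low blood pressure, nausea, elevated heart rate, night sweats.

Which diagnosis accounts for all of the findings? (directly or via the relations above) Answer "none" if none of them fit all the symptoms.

Per-candidate check:
(A) paraline deficiency — does not account for headache, nausea
(B) type-II ferritosis — low blood pressure miss; headache miss; rash match; heat intolerance match; elevated heart rate miss; nausea match; night sweats miss
(C) chronic mirocytosis — low blood pressure miss; headache miss; rash miss; heat intolerance match; elevated heart rate miss; nausea miss; night sweats miss
(D) late-stage kerosis — fails on elevated heart rate, night sweats (predicts slowed heart rate, not elevated heart rate)
(E) Dravin's disease — does not account for headache, night sweats
(F) vestibular collapse — does not account for headache, rash, heat intolerance
Every candidate fails on at least one observation.

none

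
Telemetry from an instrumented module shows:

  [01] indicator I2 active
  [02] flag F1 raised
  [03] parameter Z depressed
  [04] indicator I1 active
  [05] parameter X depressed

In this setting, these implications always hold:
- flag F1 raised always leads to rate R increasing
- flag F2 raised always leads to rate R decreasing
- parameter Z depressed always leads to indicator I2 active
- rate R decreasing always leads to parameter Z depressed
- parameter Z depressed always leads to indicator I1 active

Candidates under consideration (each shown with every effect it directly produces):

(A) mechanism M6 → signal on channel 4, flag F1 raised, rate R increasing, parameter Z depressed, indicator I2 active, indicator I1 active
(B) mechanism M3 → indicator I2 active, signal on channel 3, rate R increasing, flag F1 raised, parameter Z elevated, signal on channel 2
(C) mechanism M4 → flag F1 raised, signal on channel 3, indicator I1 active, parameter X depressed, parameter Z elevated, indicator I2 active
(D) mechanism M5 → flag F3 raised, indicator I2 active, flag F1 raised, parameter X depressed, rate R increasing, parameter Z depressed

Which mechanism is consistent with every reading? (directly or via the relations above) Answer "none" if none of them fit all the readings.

Checking each candidate against the observations:
(A) mechanism M6 — does not account for parameter X depressed
(B) mechanism M3 — fails on parameter Z depressed, indicator I1 active, parameter X depressed (predicts parameter Z elevated, not parameter Z depressed)
(C) mechanism M4 — fails on parameter Z depressed (predicts parameter Z elevated, not parameter Z depressed)
(D) mechanism M5 — accounts for every observation (indicator I1 active through parameter Z depressed → indicator I1 active)
Only (D) is consistent with every observation.

D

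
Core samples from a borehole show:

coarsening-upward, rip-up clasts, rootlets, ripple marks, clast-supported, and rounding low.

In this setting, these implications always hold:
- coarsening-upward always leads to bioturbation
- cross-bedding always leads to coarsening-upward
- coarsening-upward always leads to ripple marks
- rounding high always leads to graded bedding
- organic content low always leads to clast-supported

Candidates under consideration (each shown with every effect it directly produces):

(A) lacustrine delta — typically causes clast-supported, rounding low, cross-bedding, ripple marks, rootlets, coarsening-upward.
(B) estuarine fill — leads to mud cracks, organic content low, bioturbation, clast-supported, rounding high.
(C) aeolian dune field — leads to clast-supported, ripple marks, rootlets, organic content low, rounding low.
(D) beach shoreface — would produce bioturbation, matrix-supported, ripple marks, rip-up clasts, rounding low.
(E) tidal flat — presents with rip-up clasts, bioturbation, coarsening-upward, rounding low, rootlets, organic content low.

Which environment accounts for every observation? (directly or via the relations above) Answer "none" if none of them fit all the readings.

E

Checking each candidate against the observations:
(A) lacustrine delta — coarsening-upward ✓; rip-up clasts ✗; rootlets ✓; ripple marks ✓; clast-supported ✓; rounding low ✓
(B) estuarine fill — fails on coarsening-upward, rip-up clasts, rootlets, ripple marks, rounding low (predicts rounding high, not rounding low)
(C) aeolian dune field — does not account for coarsening-upward, rip-up clasts
(D) beach shoreface — fails on coarsening-upward, rootlets, clast-supported (predicts matrix-supported, not clast-supported)
(E) tidal flat — coarsening-upward ✓; rip-up clasts ✓; rootlets ✓; ripple marks ✓ (through coarsening-upward → ripple marks); clast-supported ✓ (through organic content low → clast-supported); rounding low ✓
(E) alone accounts for all the evidence.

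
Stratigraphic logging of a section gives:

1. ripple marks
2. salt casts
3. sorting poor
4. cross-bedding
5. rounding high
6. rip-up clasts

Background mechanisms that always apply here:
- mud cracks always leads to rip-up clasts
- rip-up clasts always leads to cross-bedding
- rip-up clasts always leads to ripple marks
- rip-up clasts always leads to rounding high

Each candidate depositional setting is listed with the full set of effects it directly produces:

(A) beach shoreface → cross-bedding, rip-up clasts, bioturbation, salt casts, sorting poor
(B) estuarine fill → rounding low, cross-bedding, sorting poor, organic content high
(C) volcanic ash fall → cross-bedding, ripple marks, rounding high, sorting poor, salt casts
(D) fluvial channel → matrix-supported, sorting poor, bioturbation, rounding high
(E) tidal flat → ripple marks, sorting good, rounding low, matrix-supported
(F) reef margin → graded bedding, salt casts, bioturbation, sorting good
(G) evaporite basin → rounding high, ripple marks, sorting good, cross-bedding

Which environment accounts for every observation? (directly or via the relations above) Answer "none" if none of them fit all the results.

For each candidate, compare predicted effects to what was observed:
(A) beach shoreface — ripple marks match (via rip-up clasts → ripple marks); salt casts match; sorting poor match; cross-bedding match; rounding high match (via rip-up clasts → rounding high); rip-up clasts match
(B) estuarine fill — ripple marks miss; salt casts miss; sorting poor match; cross-bedding match; rounding high miss; rip-up clasts miss
(C) volcanic ash fall — does not account for rip-up clasts
(D) fluvial channel — ripple marks miss; salt casts miss; sorting poor match; cross-bedding miss; rounding high match; rip-up clasts miss
(E) tidal flat — ripple marks match; salt casts miss; sorting poor miss; cross-bedding miss; rounding high miss; rip-up clasts miss
(F) reef margin — ripple marks miss; salt casts match; sorting poor miss; cross-bedding miss; rounding high miss; rip-up clasts miss
(G) evaporite basin — fails on salt casts, sorting poor, rip-up clasts (predicts sorting good, not sorting poor)
Only (A) is consistent with every observation.

A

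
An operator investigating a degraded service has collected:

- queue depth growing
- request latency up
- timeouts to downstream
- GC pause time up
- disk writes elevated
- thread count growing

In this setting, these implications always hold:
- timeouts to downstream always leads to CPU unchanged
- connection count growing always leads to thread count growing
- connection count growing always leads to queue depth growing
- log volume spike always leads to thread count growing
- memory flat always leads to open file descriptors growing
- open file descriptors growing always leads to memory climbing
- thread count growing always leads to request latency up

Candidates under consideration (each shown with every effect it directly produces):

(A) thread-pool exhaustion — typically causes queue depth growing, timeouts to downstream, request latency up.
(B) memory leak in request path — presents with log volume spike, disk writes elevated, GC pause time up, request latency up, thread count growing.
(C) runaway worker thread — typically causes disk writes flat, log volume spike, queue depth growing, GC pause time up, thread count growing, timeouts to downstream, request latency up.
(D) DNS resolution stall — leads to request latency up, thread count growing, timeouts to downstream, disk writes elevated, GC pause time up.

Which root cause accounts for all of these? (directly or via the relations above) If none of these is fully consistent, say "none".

none

Per-candidate check:
(A) thread-pool exhaustion — does not account for GC pause time up, disk writes elevated, thread count growing
(B) memory leak in request path — queue depth growing ✗; request latency up ✓; timeouts to downstream ✗; GC pause time up ✓; disk writes elevated ✓; thread count growing ✓
(C) runaway worker thread — queue depth growing ✓; request latency up ✓; timeouts to downstream ✓; GC pause time up ✓; disk writes elevated ✗; thread count growing ✓
(D) DNS resolution stall — queue depth growing ✗; request latency up ✓; timeouts to downstream ✓; GC pause time up ✓; disk writes elevated ✓; thread count growing ✓
None of the listed candidates fits everything.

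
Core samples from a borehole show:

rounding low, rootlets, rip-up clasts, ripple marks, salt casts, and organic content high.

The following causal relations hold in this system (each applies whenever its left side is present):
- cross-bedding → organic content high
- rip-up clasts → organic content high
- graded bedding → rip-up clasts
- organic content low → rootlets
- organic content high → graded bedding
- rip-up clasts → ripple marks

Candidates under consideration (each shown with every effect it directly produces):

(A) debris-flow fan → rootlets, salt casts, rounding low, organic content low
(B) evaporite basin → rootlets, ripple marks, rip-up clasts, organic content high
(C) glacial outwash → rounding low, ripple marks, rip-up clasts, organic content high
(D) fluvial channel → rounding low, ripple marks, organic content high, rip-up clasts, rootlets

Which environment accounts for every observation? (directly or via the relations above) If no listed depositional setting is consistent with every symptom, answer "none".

none

For each candidate, compare predicted effects to what was observed:
(A) debris-flow fan — rounding low +; rootlets +; rip-up clasts -; ripple marks -; salt casts +; organic content high -
(B) evaporite basin — does not account for rounding low, salt casts
(C) glacial outwash — rounding low +; rootlets -; rip-up clasts +; ripple marks +; salt casts -; organic content high +
(D) fluvial channel — does not account for salt casts
Every candidate fails on at least one observation.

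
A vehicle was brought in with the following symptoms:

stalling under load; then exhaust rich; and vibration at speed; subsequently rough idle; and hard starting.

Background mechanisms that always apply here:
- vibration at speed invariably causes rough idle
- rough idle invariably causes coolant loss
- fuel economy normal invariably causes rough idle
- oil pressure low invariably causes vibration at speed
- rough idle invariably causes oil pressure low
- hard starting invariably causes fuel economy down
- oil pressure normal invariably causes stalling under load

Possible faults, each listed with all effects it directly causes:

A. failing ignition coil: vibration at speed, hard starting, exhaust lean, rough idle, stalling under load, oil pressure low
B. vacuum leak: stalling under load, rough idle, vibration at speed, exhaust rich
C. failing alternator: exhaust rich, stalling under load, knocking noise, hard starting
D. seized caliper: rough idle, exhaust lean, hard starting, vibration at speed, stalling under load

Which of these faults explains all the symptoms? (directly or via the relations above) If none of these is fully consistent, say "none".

none

Per-candidate check:
(A) failing ignition coil — fails on exhaust rich (predicts exhaust lean, not exhaust rich)
(B) vacuum leak — stalling under load yes; exhaust rich yes; vibration at speed yes; rough idle yes; hard starting NO
(C) failing alternator — stalling under load yes; exhaust rich yes; vibration at speed NO; rough idle NO; hard starting yes
(D) seized caliper — fails on exhaust rich (predicts exhaust lean, not exhaust rich)
Every candidate fails on at least one observation.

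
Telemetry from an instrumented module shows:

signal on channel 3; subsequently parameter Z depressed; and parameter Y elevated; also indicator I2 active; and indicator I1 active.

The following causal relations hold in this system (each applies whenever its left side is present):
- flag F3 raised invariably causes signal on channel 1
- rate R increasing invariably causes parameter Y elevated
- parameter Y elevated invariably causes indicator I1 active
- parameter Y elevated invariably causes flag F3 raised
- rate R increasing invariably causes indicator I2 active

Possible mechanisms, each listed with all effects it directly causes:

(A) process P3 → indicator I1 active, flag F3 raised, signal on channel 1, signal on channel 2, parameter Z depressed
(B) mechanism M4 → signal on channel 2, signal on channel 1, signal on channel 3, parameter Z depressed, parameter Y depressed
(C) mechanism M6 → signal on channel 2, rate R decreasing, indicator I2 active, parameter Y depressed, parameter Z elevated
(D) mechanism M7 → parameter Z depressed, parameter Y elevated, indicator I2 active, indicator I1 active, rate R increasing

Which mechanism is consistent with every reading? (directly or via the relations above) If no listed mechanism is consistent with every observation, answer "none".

none

Checking each candidate against the observations:
(A) process P3 — signal on channel 3 miss; parameter Z depressed match; parameter Y elevated miss; indicator I2 active miss; indicator I1 active match
(B) mechanism M4 — fails on parameter Y elevated, indicator I2 active, indicator I1 active (predicts parameter Y depressed, not parameter Y elevated)
(C) mechanism M6 — fails on signal on channel 3, parameter Z depressed, parameter Y elevated, indicator I1 active (predicts parameter Z elevated, not parameter Z depressed; predicts parameter Y depressed, not parameter Y elevated)
(D) mechanism M7 — signal on channel 3 miss; parameter Z depressed match; parameter Y elevated match; indicator I2 active match; indicator I1 active match
No candidate is consistent with all observations.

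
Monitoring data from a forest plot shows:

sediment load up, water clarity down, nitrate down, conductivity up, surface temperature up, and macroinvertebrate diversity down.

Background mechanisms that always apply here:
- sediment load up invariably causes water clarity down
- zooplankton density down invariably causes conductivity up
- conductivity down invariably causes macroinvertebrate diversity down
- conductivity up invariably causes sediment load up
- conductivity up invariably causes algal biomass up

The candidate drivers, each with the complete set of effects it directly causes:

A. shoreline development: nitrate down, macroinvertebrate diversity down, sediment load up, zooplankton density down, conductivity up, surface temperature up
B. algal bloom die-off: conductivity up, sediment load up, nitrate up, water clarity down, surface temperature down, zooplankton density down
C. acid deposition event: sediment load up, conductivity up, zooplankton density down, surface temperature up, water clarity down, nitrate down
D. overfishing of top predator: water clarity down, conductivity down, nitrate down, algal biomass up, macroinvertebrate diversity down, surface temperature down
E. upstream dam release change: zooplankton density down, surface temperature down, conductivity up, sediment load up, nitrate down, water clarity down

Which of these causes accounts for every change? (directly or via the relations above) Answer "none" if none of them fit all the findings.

For each candidate, compare predicted effects to what was observed:
(A) shoreline development — accounts for every observation (water clarity down through sediment load up → water clarity down)
(B) algal bloom die-off — fails on nitrate down, surface temperature up, macroinvertebrate diversity down (predicts nitrate up, not nitrate down; predicts surface temperature down, not surface temperature up)
(C) acid deposition event — does not account for macroinvertebrate diversity down
(D) overfishing of top predator — sediment load up NO; water clarity down yes; nitrate down yes; conductivity up NO; surface temperature up NO; macroinvertebrate diversity down yes
(E) upstream dam release change — fails on surface temperature up, macroinvertebrate diversity down (predicts surface temperature down, not surface temperature up)
(A) is the only candidate with no mismatches.

A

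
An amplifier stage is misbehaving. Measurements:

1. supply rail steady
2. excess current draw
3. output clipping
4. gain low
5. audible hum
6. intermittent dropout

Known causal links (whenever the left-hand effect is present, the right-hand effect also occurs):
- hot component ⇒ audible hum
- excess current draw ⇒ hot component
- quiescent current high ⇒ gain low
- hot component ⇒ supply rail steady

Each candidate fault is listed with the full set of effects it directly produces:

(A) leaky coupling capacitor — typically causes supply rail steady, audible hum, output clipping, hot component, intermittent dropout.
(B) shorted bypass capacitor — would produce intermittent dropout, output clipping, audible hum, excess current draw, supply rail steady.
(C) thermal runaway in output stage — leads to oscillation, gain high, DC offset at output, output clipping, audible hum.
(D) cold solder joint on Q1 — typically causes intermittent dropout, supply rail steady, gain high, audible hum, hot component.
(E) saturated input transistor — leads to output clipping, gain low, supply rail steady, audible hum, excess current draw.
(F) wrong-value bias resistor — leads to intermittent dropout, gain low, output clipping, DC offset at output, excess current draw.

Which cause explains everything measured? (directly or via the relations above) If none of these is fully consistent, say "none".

F

Testing each hypothesis:
(A) leaky coupling capacitor — supply rail steady ✓; excess current draw ✗; output clipping ✓; gain low ✗; audible hum ✓; intermittent dropout ✓
(B) shorted bypass capacitor — does not account for gain low
(C) thermal runaway in output stage — fails on supply rail steady, excess current draw, gain low, intermittent dropout (predicts gain high, not gain low)
(D) cold solder joint on Q1 — supply rail steady ✓; excess current draw ✗; output clipping ✗; gain low ✗; audible hum ✓; intermittent dropout ✓
(E) saturated input transistor — supply rail steady ✓; excess current draw ✓; output clipping ✓; gain low ✓; audible hum ✓; intermittent dropout ✗
(F) wrong-value bias resistor — accounts for every observation (supply rail steady by excess current draw → hot component → supply rail steady)
(F) is the only candidate with no mismatches.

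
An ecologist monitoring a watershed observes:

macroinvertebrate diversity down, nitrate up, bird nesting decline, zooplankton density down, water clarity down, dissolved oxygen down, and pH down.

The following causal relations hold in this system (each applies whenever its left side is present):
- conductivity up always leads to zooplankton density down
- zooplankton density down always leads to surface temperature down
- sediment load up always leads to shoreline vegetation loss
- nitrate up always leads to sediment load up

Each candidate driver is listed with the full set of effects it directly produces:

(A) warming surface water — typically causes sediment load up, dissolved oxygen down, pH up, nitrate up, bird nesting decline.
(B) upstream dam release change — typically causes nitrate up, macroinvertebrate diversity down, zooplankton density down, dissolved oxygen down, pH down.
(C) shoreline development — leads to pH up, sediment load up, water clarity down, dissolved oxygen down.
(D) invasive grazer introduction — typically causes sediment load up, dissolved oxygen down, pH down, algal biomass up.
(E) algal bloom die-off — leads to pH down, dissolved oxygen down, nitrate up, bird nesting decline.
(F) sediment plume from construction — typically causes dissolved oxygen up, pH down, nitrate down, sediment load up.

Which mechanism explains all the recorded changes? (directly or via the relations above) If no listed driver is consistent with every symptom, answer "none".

Testing each hypothesis:
(A) warming surface water — fails on macroinvertebrate diversity down, zooplankton density down, water clarity down, pH down (predicts pH up, not pH down)
(B) upstream dam release change — macroinvertebrate diversity down ✓; nitrate up ✓; bird nesting decline ✗; zooplankton density down ✓; water clarity down ✗; dissolved oxygen down ✓; pH down ✓
(C) shoreline development — fails on macroinvertebrate diversity down, nitrate up, bird nesting decline, zooplankton density down, pH down (predicts pH up, not pH down)
(D) invasive grazer introduction — macroinvertebrate diversity down ✗; nitrate up ✗; bird nesting decline ✗; zooplankton density down ✗; water clarity down ✗; dissolved oxygen down ✓; pH down ✓
(E) algal bloom die-off — macroinvertebrate diversity down ✗; nitrate up ✓; bird nesting decline ✓; zooplankton density down ✗; water clarity down ✗; dissolved oxygen down ✓; pH down ✓
(F) sediment plume from construction — fails on macroinvertebrate diversity down, nitrate up, bird nesting decline, zooplankton density down, water clarity down, dissolved oxygen down (predicts nitrate down, not nitrate up; predicts dissolved oxygen up, not dissolved oxygen down)
Every candidate fails on at least one observation.

none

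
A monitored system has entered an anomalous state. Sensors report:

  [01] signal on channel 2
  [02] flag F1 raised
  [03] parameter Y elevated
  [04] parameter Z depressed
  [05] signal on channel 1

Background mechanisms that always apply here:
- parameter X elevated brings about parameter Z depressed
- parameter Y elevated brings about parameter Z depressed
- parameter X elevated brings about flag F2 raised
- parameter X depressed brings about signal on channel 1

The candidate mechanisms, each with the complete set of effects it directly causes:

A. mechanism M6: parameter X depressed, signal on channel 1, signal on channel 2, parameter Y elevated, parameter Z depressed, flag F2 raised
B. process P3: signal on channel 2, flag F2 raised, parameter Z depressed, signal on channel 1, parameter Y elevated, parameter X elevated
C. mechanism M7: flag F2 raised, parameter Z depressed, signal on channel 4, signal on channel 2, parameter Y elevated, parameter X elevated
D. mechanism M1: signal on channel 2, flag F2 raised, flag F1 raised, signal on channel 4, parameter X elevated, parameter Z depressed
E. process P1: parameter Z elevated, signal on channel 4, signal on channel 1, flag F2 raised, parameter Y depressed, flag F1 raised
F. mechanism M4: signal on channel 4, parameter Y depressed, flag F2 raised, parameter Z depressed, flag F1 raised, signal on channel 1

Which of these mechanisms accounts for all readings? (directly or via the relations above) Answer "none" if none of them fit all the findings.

none

Per-candidate check:
(A) mechanism M6 — signal on channel 2 yes; flag F1 raised NO; parameter Y elevated yes; parameter Z depressed yes; signal on channel 1 yes
(B) process P3 — signal on channel 2 yes; flag F1 raised NO; parameter Y elevated yes; parameter Z depressed yes; signal on channel 1 yes
(C) mechanism M7 — signal on channel 2 yes; flag F1 raised NO; parameter Y elevated yes; parameter Z depressed yes; signal on channel 1 NO
(D) mechanism M1 — signal on channel 2 yes; flag F1 raised yes; parameter Y elevated NO; parameter Z depressed yes; signal on channel 1 NO
(E) process P1 — signal on channel 2 NO; flag F1 raised yes; parameter Y elevated NO; parameter Z depressed NO; signal on channel 1 yes
(F) mechanism M4 — signal on channel 2 NO; flag F1 raised yes; parameter Y elevated NO; parameter Z depressed yes; signal on channel 1 yes
No candidate is consistent with all observations.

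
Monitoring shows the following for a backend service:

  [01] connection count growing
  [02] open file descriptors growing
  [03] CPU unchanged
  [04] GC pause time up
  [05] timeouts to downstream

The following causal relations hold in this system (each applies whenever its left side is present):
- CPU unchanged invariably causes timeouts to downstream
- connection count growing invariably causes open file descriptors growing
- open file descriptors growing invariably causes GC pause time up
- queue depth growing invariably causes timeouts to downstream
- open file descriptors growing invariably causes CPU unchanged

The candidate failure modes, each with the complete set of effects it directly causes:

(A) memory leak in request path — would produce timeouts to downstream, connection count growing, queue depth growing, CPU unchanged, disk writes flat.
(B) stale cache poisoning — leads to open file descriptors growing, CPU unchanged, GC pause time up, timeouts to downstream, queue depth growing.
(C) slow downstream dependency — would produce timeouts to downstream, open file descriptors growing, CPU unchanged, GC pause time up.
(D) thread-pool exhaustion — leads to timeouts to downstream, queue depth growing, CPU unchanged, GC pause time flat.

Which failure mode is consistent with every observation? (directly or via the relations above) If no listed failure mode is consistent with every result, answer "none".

For each candidate, compare predicted effects to what was observed:
(A) memory leak in request path — connection count growing match; open file descriptors growing match (through connection count growing → open file descriptors growing); CPU unchanged match; GC pause time up match (through connection count growing → open file descriptors growing → GC pause time up); timeouts to downstream match
(B) stale cache poisoning — does not account for connection count growing
(C) slow downstream dependency — does not account for connection count growing
(D) thread-pool exhaustion — fails on connection count growing, open file descriptors growing, GC pause time up (predicts GC pause time flat, not GC pause time up)
(A) alone accounts for all the evidence.

A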